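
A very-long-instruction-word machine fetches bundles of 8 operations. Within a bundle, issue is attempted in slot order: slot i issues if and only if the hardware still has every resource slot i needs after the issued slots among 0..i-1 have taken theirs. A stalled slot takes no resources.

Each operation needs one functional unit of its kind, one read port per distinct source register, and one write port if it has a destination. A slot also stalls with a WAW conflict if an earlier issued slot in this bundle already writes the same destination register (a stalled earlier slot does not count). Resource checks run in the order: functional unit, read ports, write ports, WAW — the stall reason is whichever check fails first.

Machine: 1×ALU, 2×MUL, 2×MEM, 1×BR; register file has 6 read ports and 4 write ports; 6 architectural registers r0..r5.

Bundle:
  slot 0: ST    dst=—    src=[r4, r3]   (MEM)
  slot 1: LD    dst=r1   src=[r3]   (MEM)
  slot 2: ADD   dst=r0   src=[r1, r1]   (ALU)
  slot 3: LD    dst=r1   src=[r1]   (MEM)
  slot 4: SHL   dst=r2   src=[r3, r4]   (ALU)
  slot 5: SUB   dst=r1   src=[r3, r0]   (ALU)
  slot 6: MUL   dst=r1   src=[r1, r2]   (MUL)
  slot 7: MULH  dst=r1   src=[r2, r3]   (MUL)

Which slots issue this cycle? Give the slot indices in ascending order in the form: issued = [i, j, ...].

issued = [0, 1, 2]

  0. MEM ⇒ go  {1A/2Mu/1Ld/1B | 4r 4w}
  1. MEM→r1 ⇒ go  {1A/2Mu/0Ld/1B | 3r 3w}
  2. ALU→r0 ⇒ go  {0A/2Mu/0Ld/1B | 2r 2w}
  3. MEM→r1 ⇒ no(FU)  {0A/2Mu/0Ld/1B | 2r 2w}
  4. ALU→r2 ⇒ no(FU)  {0A/2Mu/0Ld/1B | 2r 2w}
  5. ALU→r1 ⇒ no(FU)  {0A/2Mu/0Ld/1B | 2r 2w}
  6. MUL→r1 ⇒ no(WAW)  {0A/2Mu/0Ld/1B | 2r 2w}
  7. MUL→r1 ⇒ no(WAW)  {0A/2Mu/0Ld/1B | 2r 2w}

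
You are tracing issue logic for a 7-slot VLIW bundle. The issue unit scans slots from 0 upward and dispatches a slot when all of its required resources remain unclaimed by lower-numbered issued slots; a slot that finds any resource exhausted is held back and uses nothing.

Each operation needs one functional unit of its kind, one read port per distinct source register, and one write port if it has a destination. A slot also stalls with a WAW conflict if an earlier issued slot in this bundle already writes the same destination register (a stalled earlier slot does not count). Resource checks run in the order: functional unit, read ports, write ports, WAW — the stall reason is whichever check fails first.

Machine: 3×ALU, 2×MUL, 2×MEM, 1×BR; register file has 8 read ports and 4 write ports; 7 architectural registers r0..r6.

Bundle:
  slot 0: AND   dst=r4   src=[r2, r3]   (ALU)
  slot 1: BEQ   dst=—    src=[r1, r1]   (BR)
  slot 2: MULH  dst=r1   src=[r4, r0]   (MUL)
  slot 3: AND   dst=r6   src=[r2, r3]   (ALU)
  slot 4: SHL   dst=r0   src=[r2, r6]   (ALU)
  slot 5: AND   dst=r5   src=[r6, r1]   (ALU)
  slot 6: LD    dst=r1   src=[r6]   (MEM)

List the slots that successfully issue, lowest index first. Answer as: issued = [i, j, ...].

issued = [0, 1, 2, 3]

#0 ALU src=r2,r3 dispatched  <A:2 Mu:2 Ld:2 B:1 rd:6 wr:3>
#1 BR src=r1,r1 dispatched  <A:2 Mu:2 Ld:2 B:0 rd:5 wr:3>
#2 MUL src=r4,r0 dispatched  <A:2 Mu:1 Ld:2 B:0 rd:3 wr:2>
#3 ALU src=r2,r3 dispatched  <A:1 Mu:1 Ld:2 B:0 rd:1 wr:1>
#4 ALU src=r2,r6 held:RD_PORT  <A:1 Mu:1 Ld:2 B:0 rd:1 wr:1>
#5 ALU src=r6,r1 held:RD_PORT  <A:1 Mu:1 Ld:2 B:0 rd:1 wr:1>
#6 MEM src=r6 held:WAW  <A:1 Mu:1 Ld:2 B:0 rd:1 wr:1>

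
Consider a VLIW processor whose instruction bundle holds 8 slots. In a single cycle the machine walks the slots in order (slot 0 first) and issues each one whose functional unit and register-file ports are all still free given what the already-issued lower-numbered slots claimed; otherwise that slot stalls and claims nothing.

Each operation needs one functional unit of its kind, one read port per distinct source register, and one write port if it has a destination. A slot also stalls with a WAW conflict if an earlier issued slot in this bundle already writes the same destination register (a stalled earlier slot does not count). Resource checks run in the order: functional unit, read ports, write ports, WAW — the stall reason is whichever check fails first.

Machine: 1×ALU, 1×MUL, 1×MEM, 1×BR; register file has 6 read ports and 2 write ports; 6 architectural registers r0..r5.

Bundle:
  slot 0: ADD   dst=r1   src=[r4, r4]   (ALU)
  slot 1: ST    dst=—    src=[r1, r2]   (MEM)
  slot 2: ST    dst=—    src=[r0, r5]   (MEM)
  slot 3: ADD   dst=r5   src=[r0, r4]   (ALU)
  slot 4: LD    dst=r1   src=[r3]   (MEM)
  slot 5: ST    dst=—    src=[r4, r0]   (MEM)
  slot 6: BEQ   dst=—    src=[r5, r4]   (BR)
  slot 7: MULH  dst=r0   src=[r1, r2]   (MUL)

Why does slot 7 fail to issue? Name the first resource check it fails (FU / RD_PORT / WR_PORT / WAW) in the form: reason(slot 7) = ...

#0 ALU src=r4,r4 dispatched  <A:0 Mu:1 Ld:1 B:1 rd:5 wr:1>
#1 MEM src=r1,r2 dispatched  <A:0 Mu:1 Ld:0 B:1 rd:3 wr:1>
#2 MEM src=r0,r5 held:FU  <A:0 Mu:1 Ld:0 B:1 rd:3 wr:1>
#3 ALU src=r0,r4 held:FU  <A:0 Mu:1 Ld:0 B:1 rd:3 wr:1>
#4 MEM src=r3 held:FU  <A:0 Mu:1 Ld:0 B:1 rd:3 wr:1>
#5 MEM src=r4,r0 held:FU  <A:0 Mu:1 Ld:0 B:1 rd:3 wr:1>
#6 BR src=r5,r4 dispatched  <A:0 Mu:1 Ld:0 B:0 rd:1 wr:1>
#7 MUL src=r1,r2 held:RD_PORT  <A:0 Mu:1 Ld:0 B:0 rd:1 wr:1>

reason(slot 7) = RD_PORT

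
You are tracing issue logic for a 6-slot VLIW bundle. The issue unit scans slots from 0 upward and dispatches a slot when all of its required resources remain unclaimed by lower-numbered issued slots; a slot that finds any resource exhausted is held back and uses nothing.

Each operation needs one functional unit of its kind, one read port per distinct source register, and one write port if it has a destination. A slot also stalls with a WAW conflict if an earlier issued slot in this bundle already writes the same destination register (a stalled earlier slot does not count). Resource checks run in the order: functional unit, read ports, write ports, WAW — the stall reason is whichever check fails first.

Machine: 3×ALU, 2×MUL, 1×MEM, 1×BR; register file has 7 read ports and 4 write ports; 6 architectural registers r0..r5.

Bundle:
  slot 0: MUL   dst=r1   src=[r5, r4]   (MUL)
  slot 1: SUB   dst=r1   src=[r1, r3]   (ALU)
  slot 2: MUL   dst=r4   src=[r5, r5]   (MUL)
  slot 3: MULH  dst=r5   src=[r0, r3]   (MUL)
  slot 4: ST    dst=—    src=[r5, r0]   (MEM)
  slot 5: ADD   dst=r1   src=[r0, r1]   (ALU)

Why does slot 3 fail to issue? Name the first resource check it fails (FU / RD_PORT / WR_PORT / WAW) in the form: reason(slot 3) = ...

reason(slot 3) = FU

  0. MUL→r1 ⇒ go  {3A/1Mu/1Ld/1B | 5r 3w}
  1. ALU→r1 ⇒ no(WAW)  {3A/1Mu/1Ld/1B | 5r 3w}
  2. MUL→r4 ⇒ go  {3A/0Mu/1Ld/1B | 4r 2w}
  3. MUL→r5 ⇒ no(FU)  {3A/0Mu/1Ld/1B | 4r 2w}
  4. MEM ⇒ go  {3A/0Mu/0Ld/1B | 2r 2w}
  5. ALU→r1 ⇒ no(WAW)  {3A/0Mu/0Ld/1B | 2r 2w}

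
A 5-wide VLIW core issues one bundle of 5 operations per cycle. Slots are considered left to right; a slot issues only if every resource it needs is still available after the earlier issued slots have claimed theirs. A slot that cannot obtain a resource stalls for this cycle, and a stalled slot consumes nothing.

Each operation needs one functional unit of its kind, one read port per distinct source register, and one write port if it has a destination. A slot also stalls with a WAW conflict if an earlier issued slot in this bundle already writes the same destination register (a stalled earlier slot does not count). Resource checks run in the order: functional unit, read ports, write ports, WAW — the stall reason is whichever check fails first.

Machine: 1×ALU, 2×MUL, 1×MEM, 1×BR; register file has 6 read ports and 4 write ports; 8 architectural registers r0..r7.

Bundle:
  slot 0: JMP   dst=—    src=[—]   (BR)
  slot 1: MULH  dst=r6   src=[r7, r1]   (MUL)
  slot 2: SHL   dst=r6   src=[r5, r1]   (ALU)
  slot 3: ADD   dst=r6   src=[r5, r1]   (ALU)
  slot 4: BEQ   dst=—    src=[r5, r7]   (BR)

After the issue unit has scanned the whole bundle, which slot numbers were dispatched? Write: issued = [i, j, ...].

issued = [0, 1]

[0] BR needs rd=0 wr=0: ok; after: ALU=1 MUL=2 MEM=1 BR=0, R=6, W=4
[1] MUL needs rd=2 wr=1: ok; after: ALU=1 MUL=1 MEM=1 BR=0, R=4, W=3
[2] ALU needs rd=2 wr=1: WAW; after: ALU=1 MUL=1 MEM=1 BR=0, R=4, W=3
[3] ALU needs rd=2 wr=1: WAW; after: ALU=1 MUL=1 MEM=1 BR=0, R=4, W=3
[4] BR needs rd=2 wr=0: FU; after: ALU=1 MUL=1 MEM=1 BR=0, R=4, W=3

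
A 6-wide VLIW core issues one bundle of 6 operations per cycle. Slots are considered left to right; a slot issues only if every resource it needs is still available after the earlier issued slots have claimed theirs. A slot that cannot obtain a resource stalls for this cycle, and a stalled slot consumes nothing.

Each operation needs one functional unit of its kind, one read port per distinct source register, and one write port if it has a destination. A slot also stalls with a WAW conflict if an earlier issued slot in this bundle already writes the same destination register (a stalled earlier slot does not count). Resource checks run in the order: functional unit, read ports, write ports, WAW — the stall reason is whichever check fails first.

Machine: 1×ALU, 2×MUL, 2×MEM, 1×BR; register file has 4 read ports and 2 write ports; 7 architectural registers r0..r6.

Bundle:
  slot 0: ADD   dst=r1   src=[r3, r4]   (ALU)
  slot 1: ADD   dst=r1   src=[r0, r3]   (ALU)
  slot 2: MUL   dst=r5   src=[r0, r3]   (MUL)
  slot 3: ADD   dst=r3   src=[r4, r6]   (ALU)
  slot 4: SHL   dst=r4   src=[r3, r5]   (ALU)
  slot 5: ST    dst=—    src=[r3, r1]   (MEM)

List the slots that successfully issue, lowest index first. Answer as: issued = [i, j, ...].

[0] ALU needs rd=2 wr=1: ok; after: ALU=0 MUL=2 MEM=2 BR=1, R=2, W=1
[1] ALU needs rd=2 wr=1: FU; after: ALU=0 MUL=2 MEM=2 BR=1, R=2, W=1
[2] MUL needs rd=2 wr=1: ok; after: ALU=0 MUL=1 MEM=2 BR=1, R=0, W=0
[3] ALU needs rd=2 wr=1: FU; after: ALU=0 MUL=1 MEM=2 BR=1, R=0, W=0
[4] ALU needs rd=2 wr=1: FU; after: ALU=0 MUL=1 MEM=2 BR=1, R=0, W=0
[5] MEM needs rd=2 wr=0: RD_PORT; after: ALU=0 MUL=1 MEM=2 BR=1, R=0, W=0

issued = [0, 2]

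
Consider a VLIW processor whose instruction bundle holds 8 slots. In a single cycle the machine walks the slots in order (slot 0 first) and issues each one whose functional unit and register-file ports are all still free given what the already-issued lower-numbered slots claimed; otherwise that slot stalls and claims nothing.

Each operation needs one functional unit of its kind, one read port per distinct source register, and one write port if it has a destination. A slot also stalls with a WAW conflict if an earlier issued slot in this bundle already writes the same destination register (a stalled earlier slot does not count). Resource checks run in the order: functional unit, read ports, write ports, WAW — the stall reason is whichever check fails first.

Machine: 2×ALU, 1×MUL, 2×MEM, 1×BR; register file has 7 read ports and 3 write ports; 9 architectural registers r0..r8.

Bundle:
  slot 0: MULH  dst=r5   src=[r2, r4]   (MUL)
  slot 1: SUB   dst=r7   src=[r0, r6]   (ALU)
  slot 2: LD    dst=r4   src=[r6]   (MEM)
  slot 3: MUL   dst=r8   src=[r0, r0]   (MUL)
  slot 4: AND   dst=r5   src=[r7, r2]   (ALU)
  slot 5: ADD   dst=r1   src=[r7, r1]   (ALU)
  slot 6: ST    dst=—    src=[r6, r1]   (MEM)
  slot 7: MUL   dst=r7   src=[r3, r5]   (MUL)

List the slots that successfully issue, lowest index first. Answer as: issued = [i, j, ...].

slot 0 (MUL): ISSUE — free A2,Mu0,Ld2,B1 rp5 wp2
slot 1 (ALU): ISSUE — free A1,Mu0,Ld2,B1 rp3 wp1
slot 2 (MEM): ISSUE — free A1,Mu0,Ld1,B1 rp2 wp0
slot 3 (MUL): stall FU — free A1,Mu0,Ld1,B1 rp2 wp0
slot 4 (ALU): stall WR_PORT — free A1,Mu0,Ld1,B1 rp2 wp0
slot 5 (ALU): stall WR_PORT — free A1,Mu0,Ld1,B1 rp2 wp0
slot 6 (MEM): ISSUE — free A1,Mu0,Ld0,B1 rp0 wp0
slot 7 (MUL): stall FU — free A1,Mu0,Ld0,B1 rp0 wp0

issued = [0, 1, 2, 6]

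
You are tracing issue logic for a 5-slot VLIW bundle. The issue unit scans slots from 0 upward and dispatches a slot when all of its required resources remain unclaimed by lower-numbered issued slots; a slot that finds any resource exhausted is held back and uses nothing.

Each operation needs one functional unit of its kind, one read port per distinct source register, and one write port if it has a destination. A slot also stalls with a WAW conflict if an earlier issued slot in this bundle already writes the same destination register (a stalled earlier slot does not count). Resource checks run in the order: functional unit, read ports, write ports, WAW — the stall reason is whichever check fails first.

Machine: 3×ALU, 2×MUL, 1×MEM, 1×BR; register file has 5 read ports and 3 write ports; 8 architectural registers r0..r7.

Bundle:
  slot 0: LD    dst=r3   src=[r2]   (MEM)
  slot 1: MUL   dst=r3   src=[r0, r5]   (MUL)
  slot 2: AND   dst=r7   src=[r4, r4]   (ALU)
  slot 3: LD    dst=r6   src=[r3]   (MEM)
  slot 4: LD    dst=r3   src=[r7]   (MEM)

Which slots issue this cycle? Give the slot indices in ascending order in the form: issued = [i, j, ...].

slot 0 (MEM): ISSUE — free A3,Mu2,Ld0,B1 rp4 wp2
slot 1 (MUL): stall WAW — free A3,Mu2,Ld0,B1 rp4 wp2
slot 2 (ALU): ISSUE — free A2,Mu2,Ld0,B1 rp3 wp1
slot 3 (MEM): stall FU — free A2,Mu2,Ld0,B1 rp3 wp1
slot 4 (MEM): stall FU — free A2,Mu2,Ld0,B1 rp3 wp1

issued = [0, 2]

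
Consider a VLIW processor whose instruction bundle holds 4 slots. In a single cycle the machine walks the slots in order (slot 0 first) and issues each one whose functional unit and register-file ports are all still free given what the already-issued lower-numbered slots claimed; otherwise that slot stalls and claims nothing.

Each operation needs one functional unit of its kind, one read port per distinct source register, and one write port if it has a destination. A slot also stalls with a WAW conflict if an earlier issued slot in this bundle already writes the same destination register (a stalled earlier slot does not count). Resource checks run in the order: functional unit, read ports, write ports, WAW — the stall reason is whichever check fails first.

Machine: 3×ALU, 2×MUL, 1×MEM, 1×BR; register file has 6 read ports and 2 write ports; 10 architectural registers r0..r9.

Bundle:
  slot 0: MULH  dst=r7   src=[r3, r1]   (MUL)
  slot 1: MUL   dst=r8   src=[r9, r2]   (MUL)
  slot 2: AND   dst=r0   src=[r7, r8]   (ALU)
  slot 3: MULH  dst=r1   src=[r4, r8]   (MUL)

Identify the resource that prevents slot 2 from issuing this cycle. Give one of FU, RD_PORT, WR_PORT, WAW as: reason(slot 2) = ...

reason(slot 2) = WR_PORT

slot 0 (MUL): ISSUE — free A3,Mu1,Ld1,B1 rp4 wp1
slot 1 (MUL): ISSUE — free A3,Mu0,Ld1,B1 rp2 wp0
slot 2 (ALU): stall WR_PORT — free A3,Mu0,Ld1,B1 rp2 wp0
slot 3 (MUL): stall FU — free A3,Mu0,Ld1,B1 rp2 wp0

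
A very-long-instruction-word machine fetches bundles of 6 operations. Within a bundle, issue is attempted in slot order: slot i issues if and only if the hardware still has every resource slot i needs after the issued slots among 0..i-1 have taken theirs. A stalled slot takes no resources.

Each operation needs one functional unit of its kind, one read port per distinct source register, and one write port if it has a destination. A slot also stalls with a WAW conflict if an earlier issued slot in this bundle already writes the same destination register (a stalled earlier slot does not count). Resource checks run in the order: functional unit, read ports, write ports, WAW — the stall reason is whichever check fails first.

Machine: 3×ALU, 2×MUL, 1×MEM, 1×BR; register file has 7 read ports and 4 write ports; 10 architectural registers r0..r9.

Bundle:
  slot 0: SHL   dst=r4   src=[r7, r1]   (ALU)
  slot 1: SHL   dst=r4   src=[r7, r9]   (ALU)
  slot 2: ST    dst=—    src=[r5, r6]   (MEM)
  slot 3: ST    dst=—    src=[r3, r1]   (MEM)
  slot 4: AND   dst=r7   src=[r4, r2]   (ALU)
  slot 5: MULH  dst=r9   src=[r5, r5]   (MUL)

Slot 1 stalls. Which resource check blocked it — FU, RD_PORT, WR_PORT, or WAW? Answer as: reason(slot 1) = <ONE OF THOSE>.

reason(slot 1) = WAW

[0] ALU needs rd=2 wr=1: ok; after: ALU=2 MUL=2 MEM=1 BR=1, R=5, W=3
[1] ALU needs rd=2 wr=1: WAW; after: ALU=2 MUL=2 MEM=1 BR=1, R=5, W=3
[2] MEM needs rd=2 wr=0: ok; after: ALU=2 MUL=2 MEM=0 BR=1, R=3, W=3
[3] MEM needs rd=2 wr=0: FU; after: ALU=2 MUL=2 MEM=0 BR=1, R=3, W=3
[4] ALU needs rd=2 wr=1: ok; after: ALU=1 MUL=2 MEM=0 BR=1, R=1, W=2
[5] MUL needs rd=1 wr=1: ok; after: ALU=1 MUL=1 MEM=0 BR=1, R=0, W=1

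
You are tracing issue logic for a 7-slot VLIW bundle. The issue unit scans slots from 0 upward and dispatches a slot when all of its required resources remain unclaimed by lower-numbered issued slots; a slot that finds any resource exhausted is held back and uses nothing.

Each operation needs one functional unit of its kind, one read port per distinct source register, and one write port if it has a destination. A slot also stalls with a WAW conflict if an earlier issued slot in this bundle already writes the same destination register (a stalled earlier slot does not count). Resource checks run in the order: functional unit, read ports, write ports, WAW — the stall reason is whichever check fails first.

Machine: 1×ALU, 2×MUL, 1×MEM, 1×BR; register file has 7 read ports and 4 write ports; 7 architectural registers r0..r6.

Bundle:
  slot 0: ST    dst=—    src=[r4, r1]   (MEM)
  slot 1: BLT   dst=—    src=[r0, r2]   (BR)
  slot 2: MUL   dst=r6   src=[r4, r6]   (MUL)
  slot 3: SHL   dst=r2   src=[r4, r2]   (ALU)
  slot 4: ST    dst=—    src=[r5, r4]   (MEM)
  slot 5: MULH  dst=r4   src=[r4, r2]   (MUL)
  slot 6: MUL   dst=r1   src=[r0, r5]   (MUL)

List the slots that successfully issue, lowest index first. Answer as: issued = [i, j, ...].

issued = [0, 1, 2]

  0. MEM ⇒ go  {1A/2Mu/0Ld/1B | 5r 4w}
  1. BR ⇒ go  {1A/2Mu/0Ld/0B | 3r 4w}
  2. MUL→r6 ⇒ go  {1A/1Mu/0Ld/0B | 1r 3w}
  3. ALU→r2 ⇒ no(RD_PORT)  {1A/1Mu/0Ld/0B | 1r 3w}
  4. MEM ⇒ no(FU)  {1A/1Mu/0Ld/0B | 1r 3w}
  5. MUL→r4 ⇒ no(RD_PORT)  {1A/1Mu/0Ld/0B | 1r 3w}
  6. MUL→r1 ⇒ no(RD_PORT)  {1A/1Mu/0Ld/0B | 1r 3w}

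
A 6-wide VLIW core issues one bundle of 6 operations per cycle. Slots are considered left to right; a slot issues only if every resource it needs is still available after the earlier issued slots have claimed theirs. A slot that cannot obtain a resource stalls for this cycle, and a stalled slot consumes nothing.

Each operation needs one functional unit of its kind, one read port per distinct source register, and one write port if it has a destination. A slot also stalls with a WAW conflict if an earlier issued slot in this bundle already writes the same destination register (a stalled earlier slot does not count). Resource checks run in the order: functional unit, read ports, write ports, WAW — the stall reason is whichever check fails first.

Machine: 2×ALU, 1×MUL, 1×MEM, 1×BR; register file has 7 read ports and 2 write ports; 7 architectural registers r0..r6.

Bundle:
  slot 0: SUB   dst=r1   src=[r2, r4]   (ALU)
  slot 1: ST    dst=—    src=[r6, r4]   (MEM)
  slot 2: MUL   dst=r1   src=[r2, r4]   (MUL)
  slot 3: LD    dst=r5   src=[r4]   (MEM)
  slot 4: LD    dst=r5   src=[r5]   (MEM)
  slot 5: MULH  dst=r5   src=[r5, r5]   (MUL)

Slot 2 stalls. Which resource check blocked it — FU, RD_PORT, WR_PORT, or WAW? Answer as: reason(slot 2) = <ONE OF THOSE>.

[0] ALU needs rd=2 wr=1: ok; after: ALU=1 MUL=1 MEM=1 BR=1, R=5, W=1
[1] MEM needs rd=2 wr=0: ok; after: ALU=1 MUL=1 MEM=0 BR=1, R=3, W=1
[2] MUL needs rd=2 wr=1: WAW; after: ALU=1 MUL=1 MEM=0 BR=1, R=3, W=1
[3] MEM needs rd=1 wr=1: FU; after: ALU=1 MUL=1 MEM=0 BR=1, R=3, W=1
[4] MEM needs rd=1 wr=1: FU; after: ALU=1 MUL=1 MEM=0 BR=1, R=3, W=1
[5] MUL needs rd=1 wr=1: ok; after: ALU=1 MUL=0 MEM=0 BR=1, R=2, W=0

reason(slot 2) = WAW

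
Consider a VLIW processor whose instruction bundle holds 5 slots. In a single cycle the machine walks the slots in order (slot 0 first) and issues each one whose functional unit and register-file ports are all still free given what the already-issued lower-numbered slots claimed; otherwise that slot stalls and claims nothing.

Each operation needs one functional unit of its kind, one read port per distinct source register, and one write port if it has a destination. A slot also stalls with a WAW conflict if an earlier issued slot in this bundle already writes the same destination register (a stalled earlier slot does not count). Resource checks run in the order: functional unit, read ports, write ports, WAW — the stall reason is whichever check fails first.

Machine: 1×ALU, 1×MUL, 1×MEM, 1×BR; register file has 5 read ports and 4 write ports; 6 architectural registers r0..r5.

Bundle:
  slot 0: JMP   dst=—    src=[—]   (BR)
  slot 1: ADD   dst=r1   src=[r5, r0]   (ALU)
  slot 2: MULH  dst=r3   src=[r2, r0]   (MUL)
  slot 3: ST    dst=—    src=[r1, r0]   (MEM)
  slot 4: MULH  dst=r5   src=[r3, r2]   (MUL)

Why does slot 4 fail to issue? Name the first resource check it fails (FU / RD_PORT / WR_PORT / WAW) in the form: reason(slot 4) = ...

[0] BR needs rd=0 wr=0: ok; after: ALU=1 MUL=1 MEM=1 BR=0, R=5, W=4
[1] ALU needs rd=2 wr=1: ok; after: ALU=0 MUL=1 MEM=1 BR=0, R=3, W=3
[2] MUL needs rd=2 wr=1: ok; after: ALU=0 MUL=0 MEM=1 BR=0, R=1, W=2
[3] MEM needs rd=2 wr=0: RD_PORT; after: ALU=0 MUL=0 MEM=1 BR=0, R=1, W=2
[4] MUL needs rd=2 wr=1: FU; after: ALU=0 MUL=0 MEM=1 BR=0, R=1, W=2

reason(slot 4) = FU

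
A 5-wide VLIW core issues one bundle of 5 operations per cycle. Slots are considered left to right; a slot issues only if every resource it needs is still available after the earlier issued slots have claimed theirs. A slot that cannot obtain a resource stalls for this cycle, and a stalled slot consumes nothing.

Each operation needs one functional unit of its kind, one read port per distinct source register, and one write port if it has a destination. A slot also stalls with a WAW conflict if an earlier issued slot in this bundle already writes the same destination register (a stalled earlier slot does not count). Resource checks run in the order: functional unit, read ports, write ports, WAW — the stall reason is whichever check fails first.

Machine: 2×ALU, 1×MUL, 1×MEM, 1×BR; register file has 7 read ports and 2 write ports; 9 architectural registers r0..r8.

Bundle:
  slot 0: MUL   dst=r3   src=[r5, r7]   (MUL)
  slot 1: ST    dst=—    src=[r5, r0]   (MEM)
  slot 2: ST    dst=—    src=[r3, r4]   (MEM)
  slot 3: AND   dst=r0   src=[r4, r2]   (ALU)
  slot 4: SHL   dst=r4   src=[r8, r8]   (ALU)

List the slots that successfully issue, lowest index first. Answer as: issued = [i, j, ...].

  0. MUL→r3 ⇒ go  {2A/0Mu/1Ld/1B | 5r 1w}
  1. MEM ⇒ go  {2A/0Mu/0Ld/1B | 3r 1w}
  2. MEM ⇒ no(FU)  {2A/0Mu/0Ld/1B | 3r 1w}
  3. ALU→r0 ⇒ go  {1A/0Mu/0Ld/1B | 1r 0w}
  4. ALU→r4 ⇒ no(WR_PORT)  {1A/0Mu/0Ld/1B | 1r 0w}

issued = [0, 1, 3]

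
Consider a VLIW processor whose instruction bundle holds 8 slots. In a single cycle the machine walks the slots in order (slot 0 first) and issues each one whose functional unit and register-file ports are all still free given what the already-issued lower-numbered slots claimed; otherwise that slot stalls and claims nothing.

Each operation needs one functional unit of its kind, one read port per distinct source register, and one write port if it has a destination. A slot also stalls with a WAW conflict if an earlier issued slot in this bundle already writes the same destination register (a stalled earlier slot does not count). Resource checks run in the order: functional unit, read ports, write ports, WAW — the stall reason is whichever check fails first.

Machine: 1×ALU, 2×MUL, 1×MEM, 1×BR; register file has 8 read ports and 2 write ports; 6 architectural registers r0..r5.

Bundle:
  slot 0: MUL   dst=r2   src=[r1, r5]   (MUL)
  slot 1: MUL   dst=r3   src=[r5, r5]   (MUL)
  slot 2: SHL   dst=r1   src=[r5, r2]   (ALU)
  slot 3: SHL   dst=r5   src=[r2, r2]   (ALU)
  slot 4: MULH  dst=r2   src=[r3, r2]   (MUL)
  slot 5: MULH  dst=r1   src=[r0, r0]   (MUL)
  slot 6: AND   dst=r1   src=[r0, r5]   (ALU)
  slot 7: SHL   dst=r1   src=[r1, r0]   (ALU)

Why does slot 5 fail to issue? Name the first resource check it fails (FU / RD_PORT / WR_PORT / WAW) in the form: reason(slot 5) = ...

slot 0 (MUL): ISSUE — free A1,Mu1,Ld1,B1 rp6 wp1
slot 1 (MUL): ISSUE — free A1,Mu0,Ld1,B1 rp5 wp0
slot 2 (ALU): stall WR_PORT — free A1,Mu0,Ld1,B1 rp5 wp0
slot 3 (ALU): stall WR_PORT — free A1,Mu0,Ld1,B1 rp5 wp0
slot 4 (MUL): stall FU — free A1,Mu0,Ld1,B1 rp5 wp0
slot 5 (MUL): stall FU — free A1,Mu0,Ld1,B1 rp5 wp0
slot 6 (ALU): stall WR_PORT — free A1,Mu0,Ld1,B1 rp5 wp0
slot 7 (ALU): stall WR_PORT — free A1,Mu0,Ld1,B1 rp5 wp0

reason(slot 5) = FU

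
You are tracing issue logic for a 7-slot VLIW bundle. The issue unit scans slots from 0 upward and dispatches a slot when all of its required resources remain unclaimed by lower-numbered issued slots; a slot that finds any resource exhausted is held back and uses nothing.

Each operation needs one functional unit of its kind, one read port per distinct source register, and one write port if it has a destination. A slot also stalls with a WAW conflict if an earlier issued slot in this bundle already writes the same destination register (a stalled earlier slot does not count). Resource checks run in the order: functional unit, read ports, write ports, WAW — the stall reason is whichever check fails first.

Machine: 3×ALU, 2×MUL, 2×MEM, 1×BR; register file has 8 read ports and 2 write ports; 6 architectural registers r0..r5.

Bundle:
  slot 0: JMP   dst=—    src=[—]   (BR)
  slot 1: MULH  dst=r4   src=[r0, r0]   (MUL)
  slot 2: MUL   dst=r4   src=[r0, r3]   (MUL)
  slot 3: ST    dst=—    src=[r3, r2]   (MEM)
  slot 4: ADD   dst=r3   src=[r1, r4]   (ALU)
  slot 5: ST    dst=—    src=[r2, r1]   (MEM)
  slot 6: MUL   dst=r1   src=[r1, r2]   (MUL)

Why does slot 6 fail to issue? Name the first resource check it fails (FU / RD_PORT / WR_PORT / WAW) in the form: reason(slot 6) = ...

reason(slot 6) = RD_PORT

(0) want 1×BR +0rd +0wr — yes → AL3|MU2|ME2|BR0|rd8|wr2
(1) want 1×MUL +1rd +1wr — yes → AL3|MU1|ME2|BR0|rd7|wr1
(2) want 1×MUL +2rd +1wr — WAW → AL3|MU1|ME2|BR0|rd7|wr1
(3) want 1×MEM +2rd +0wr — yes → AL3|MU1|ME1|BR0|rd5|wr1
(4) want 1×ALU +2rd +1wr — yes → AL2|MU1|ME1|BR0|rd3|wr0
(5) want 1×MEM +2rd +0wr — yes → AL2|MU1|ME0|BR0|rd1|wr0
(6) want 1×MUL +2rd +1wr — RD_PORT → AL2|MU1|ME0|BR0|rd1|wr0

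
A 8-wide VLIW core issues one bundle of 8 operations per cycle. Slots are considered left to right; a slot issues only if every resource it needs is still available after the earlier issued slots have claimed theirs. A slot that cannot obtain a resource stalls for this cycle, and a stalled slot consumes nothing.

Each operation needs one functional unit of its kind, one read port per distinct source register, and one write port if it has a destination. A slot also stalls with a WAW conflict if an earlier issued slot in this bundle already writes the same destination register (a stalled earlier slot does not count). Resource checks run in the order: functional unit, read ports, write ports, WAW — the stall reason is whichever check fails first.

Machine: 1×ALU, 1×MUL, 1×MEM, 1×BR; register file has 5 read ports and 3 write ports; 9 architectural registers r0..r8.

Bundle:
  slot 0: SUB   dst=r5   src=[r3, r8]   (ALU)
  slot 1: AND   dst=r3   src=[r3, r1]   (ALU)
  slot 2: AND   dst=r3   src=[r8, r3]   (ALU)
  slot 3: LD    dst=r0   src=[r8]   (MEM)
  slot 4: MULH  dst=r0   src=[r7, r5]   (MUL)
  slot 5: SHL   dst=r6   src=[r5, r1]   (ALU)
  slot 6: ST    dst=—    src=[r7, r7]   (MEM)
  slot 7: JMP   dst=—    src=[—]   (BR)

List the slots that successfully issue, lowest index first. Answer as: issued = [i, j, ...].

issued = [0, 3, 7]

(0) want 1×ALU +2rd +1wr — yes → AL0|MU1|ME1|BR1|rd3|wr2
(1) want 1×ALU +2rd +1wr — FU → AL0|MU1|ME1|BR1|rd3|wr2
(2) want 1×ALU +2rd +1wr — FU → AL0|MU1|ME1|BR1|rd3|wr2
(3) want 1×MEM +1rd +1wr — yes → AL0|MU1|ME0|BR1|rd2|wr1
(4) want 1×MUL +2rd +1wr — WAW → AL0|MU1|ME0|BR1|rd2|wr1
(5) want 1×ALU +2rd +1wr — FU → AL0|MU1|ME0|BR1|rd2|wr1
(6) want 1×MEM +1rd +0wr — FU → AL0|MU1|ME0|BR1|rd2|wr1
(7) want 1×BR +0rd +0wr — yes → AL0|MU1|ME0|BR0|rd2|wr1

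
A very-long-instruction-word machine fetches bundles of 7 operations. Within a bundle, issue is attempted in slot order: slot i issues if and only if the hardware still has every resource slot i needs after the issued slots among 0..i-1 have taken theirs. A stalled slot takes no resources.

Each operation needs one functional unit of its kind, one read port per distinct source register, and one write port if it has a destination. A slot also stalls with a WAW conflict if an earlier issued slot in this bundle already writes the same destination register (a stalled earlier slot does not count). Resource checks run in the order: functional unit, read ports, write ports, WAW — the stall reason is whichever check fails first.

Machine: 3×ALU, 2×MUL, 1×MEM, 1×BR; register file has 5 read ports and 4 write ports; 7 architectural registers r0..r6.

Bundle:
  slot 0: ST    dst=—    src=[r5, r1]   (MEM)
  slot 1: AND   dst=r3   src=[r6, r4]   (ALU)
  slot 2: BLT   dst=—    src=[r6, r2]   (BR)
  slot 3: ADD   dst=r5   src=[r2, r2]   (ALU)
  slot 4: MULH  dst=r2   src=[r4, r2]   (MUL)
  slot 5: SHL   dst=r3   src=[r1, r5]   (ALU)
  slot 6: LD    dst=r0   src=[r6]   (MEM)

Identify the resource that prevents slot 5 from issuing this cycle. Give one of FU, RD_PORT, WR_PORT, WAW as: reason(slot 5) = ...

reason(slot 5) = RD_PORT

[0] MEM needs rd=2 wr=0: ok; after: ALU=3 MUL=2 MEM=0 BR=1, R=3, W=4
[1] ALU needs rd=2 wr=1: ok; after: ALU=2 MUL=2 MEM=0 BR=1, R=1, W=3
[2] BR needs rd=2 wr=0: RD_PORT; after: ALU=2 MUL=2 MEM=0 BR=1, R=1, W=3
[3] ALU needs rd=1 wr=1: ok; after: ALU=1 MUL=2 MEM=0 BR=1, R=0, W=2
[4] MUL needs rd=2 wr=1: RD_PORT; after: ALU=1 MUL=2 MEM=0 BR=1, R=0, W=2
[5] ALU needs rd=2 wr=1: RD_PORT; after: ALU=1 MUL=2 MEM=0 BR=1, R=0, W=2
[6] MEM needs rd=1 wr=1: FU; after: ALU=1 MUL=2 MEM=0 BR=1, R=0, W=2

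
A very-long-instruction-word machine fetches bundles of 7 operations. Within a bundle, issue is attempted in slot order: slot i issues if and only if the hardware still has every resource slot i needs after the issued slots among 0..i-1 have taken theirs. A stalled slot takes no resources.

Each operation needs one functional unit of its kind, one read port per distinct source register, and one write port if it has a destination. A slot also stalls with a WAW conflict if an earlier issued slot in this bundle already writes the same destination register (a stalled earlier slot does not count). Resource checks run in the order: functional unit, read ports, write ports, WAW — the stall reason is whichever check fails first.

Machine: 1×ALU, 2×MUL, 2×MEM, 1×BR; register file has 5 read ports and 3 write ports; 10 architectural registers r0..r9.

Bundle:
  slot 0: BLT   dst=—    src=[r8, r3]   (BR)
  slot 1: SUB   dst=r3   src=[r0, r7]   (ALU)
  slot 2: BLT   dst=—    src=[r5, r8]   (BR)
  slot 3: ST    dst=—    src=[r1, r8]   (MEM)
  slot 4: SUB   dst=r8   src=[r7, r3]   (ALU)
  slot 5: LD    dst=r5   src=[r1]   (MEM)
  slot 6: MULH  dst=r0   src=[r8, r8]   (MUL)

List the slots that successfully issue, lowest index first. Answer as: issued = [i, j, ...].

#0 BR src=r8,r3 dispatched  <A:1 Mu:2 Ld:2 B:0 rd:3 wr:3>
#1 ALU src=r0,r7 dispatched  <A:0 Mu:2 Ld:2 B:0 rd:1 wr:2>
#2 BR src=r5,r8 held:FU  <A:0 Mu:2 Ld:2 B:0 rd:1 wr:2>
#3 MEM src=r1,r8 held:RD_PORT  <A:0 Mu:2 Ld:2 B:0 rd:1 wr:2>
#4 ALU src=r7,r3 held:FU  <A:0 Mu:2 Ld:2 B:0 rd:1 wr:2>
#5 MEM src=r1 dispatched  <A:0 Mu:2 Ld:1 B:0 rd:0 wr:1>
#6 MUL src=r8,r8 held:RD_PORT  <A:0 Mu:2 Ld:1 B:0 rd:0 wr:1>

issued = [0, 1, 5]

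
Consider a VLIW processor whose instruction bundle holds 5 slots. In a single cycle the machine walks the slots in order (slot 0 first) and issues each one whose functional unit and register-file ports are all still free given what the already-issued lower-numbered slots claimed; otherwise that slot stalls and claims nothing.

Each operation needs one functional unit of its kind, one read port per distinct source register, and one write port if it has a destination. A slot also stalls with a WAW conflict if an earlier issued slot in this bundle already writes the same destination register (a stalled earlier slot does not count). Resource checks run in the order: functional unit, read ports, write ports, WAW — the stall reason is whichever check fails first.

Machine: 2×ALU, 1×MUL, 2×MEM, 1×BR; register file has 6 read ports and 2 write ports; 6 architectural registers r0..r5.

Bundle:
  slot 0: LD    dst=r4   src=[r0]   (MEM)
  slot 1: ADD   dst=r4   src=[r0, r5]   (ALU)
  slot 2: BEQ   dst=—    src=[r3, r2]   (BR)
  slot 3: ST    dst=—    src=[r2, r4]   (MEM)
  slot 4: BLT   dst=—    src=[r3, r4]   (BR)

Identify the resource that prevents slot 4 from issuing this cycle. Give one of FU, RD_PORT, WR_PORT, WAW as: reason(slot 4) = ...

slot 0 (MEM): ISSUE — free A2,Mu1,Ld1,B1 rp5 wp1
slot 1 (ALU): stall WAW — free A2,Mu1,Ld1,B1 rp5 wp1
slot 2 (BR): ISSUE — free A2,Mu1,Ld1,B0 rp3 wp1
slot 3 (MEM): ISSUE — free A2,Mu1,Ld0,B0 rp1 wp1
slot 4 (BR): stall FU — free A2,Mu1,Ld0,B0 rp1 wp1

reason(slot 4) = FU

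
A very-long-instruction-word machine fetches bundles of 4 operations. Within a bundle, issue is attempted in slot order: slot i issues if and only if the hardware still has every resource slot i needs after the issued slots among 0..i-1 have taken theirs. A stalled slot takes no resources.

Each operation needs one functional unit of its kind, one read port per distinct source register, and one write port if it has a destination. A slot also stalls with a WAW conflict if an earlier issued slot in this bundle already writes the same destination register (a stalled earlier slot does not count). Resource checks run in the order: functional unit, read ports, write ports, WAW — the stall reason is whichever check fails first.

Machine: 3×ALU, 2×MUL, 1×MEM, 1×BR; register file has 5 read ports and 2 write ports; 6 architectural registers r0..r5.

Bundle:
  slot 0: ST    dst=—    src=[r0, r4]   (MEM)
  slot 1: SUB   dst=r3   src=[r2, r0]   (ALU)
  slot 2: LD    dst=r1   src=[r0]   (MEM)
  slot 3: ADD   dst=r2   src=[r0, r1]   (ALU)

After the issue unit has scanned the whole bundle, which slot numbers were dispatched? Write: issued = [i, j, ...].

(0) want 1×MEM +2rd +0wr — yes → AL3|MU2|ME0|BR1|rd3|wr2
(1) want 1×ALU +2rd +1wr — yes → AL2|MU2|ME0|BR1|rd1|wr1
(2) want 1×MEM +1rd +1wr — FU → AL2|MU2|ME0|BR1|rd1|wr1
(3) want 1×ALU +2rd +1wr — RD_PORT → AL2|MU2|ME0|BR1|rd1|wr1

issued = [0, 1]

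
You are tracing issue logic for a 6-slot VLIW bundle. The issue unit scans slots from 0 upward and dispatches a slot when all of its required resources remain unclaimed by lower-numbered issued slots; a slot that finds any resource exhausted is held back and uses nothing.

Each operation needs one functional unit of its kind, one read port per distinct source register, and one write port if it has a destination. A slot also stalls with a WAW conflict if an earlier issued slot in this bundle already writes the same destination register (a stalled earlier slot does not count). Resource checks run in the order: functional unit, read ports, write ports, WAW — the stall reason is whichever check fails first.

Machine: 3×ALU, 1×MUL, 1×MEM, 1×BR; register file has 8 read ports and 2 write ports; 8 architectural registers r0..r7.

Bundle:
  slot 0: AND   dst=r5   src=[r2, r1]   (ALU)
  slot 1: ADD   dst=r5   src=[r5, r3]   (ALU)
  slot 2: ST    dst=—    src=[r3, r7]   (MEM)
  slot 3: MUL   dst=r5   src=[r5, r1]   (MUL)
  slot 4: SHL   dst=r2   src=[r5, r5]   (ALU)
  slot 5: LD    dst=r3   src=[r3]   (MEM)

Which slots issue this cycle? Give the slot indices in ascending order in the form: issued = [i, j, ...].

issued = [0, 2, 4]

  0. ALU→r5 ⇒ go  {2A/1Mu/1Ld/1B | 6r 1w}
  1. ALU→r5 ⇒ no(WAW)  {2A/1Mu/1Ld/1B | 6r 1w}
  2. MEM ⇒ go  {2A/1Mu/0Ld/1B | 4r 1w}
  3. MUL→r5 ⇒ no(WAW)  {2A/1Mu/0Ld/1B | 4r 1w}
  4. ALU→r2 ⇒ go  {1A/1Mu/0Ld/1B | 3r 0w}
  5. MEM→r3 ⇒ no(FU)  {1A/1Mu/0Ld/1B | 3r 0w}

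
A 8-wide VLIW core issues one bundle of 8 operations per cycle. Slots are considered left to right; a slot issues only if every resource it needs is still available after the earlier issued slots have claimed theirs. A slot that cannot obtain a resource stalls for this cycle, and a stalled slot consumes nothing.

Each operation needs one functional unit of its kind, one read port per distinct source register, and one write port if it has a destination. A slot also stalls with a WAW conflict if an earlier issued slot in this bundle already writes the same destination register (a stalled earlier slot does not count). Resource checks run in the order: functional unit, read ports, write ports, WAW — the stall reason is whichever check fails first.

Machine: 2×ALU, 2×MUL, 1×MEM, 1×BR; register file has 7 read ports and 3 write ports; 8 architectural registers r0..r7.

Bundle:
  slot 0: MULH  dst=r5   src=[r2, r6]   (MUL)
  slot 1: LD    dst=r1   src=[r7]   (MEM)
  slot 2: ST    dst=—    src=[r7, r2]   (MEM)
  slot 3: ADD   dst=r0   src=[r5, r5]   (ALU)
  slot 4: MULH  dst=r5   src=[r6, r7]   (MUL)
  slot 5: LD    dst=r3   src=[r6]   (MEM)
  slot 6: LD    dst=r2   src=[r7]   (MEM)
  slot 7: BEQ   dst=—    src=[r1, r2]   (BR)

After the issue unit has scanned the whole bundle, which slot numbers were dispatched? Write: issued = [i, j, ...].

(0) want 1×MUL +2rd +1wr — yes → AL2|MU1|ME1|BR1|rd5|wr2
(1) want 1×MEM +1rd +1wr — yes → AL2|MU1|ME0|BR1|rd4|wr1
(2) want 1×MEM +2rd +0wr — FU → AL2|MU1|ME0|BR1|rd4|wr1
(3) want 1×ALU +1rd +1wr — yes → AL1|MU1|ME0|BR1|rd3|wr0
(4) want 1×MUL +2rd +1wr — WR_PORT → AL1|MU1|ME0|BR1|rd3|wr0
(5) want 1×MEM +1rd +1wr — FU → AL1|MU1|ME0|BR1|rd3|wr0
(6) want 1×MEM +1rd +1wr — FU → AL1|MU1|ME0|BR1|rd3|wr0
(7) want 1×BR +2rd +0wr — yes → AL1|MU1|ME0|BR0|rd1|wr0

issued = [0, 1, 3, 7]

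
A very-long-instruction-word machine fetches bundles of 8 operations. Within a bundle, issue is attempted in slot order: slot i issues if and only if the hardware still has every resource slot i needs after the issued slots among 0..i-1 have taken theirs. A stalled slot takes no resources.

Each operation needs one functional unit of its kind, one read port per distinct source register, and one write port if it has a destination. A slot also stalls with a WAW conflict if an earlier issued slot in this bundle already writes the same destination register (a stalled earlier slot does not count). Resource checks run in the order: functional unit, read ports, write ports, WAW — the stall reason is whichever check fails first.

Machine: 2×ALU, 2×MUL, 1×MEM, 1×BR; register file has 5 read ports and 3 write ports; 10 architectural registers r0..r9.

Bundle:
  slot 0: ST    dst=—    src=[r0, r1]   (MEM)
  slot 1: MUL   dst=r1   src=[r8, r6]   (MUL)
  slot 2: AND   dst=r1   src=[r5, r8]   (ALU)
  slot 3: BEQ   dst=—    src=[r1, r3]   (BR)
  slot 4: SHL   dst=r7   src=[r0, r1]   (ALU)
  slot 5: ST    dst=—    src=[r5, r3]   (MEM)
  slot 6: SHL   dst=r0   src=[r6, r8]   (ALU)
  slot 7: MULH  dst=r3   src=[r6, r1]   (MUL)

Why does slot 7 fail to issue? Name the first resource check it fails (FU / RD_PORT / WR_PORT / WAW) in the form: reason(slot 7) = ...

[0] MEM needs rd=2 wr=0: ok; after: ALU=2 MUL=2 MEM=0 BR=1, R=3, W=3
[1] MUL needs rd=2 wr=1: ok; after: ALU=2 MUL=1 MEM=0 BR=1, R=1, W=2
[2] ALU needs rd=2 wr=1: RD_PORT; after: ALU=2 MUL=1 MEM=0 BR=1, R=1, W=2
[3] BR needs rd=2 wr=0: RD_PORT; after: ALU=2 MUL=1 MEM=0 BR=1, R=1, W=2
[4] ALU needs rd=2 wr=1: RD_PORT; after: ALU=2 MUL=1 MEM=0 BR=1, R=1, W=2
[5] MEM needs rd=2 wr=0: FU; after: ALU=2 MUL=1 MEM=0 BR=1, R=1, W=2
[6] ALU needs rd=2 wr=1: RD_PORT; after: ALU=2 MUL=1 MEM=0 BR=1, R=1, W=2
[7] MUL needs rd=2 wr=1: RD_PORT; after: ALU=2 MUL=1 MEM=0 BR=1, R=1, W=2

reason(slot 7) = RD_PORT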